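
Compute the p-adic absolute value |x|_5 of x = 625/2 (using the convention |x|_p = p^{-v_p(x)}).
|625/2|_5 = 1/625

Step 1 — compute v_5(x) by factoring powers of 5 out of the numerator and denominator: v_5(625/2) = 4. Step 2 — apply |x|_p = p^{-v_p(x)} = 5^{-4} = 1/625.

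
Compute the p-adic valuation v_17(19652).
v_17(19652) = 3

v_17(n) is the largest exponent k such that 17^k divides n. Factor out: 19652 = 17^3 · 4. (Sign doesn't affect v_p.) So v_17(19652) = 3.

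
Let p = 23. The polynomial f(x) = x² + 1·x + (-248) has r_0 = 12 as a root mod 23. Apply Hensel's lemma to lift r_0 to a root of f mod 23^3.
r_2 = 10638 (mod 12167)

Hensel: r_{i+1} = r_i − f(r_i)·(f′(r_i))^{-1} mod 23^{i+2}, f′(x) = 2x + 1. Iterate:
  r_0 = 12 (mod 23)
  r_1 = 58 (mod 529)
  r_2 = 10638 (mod 12167)
Final: r = 10638 satisfies f(r) ≡ 0 mod 23^3.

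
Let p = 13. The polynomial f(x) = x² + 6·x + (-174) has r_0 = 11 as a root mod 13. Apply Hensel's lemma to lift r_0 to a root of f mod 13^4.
r_3 = 1441 (mod 28561)

Hensel: r_{i+1} = r_i − f(r_i)·(f′(r_i))^{-1} mod 13^{i+2}, f′(x) = 2x + 6. Iterate:
  r_0 = 11 (mod 13)
  r_1 = 89 (mod 169)
  r_2 = 1441 (mod 2197)
  r_3 = 1441 (mod 28561)
Final: r = 1441 satisfies f(r) ≡ 0 mod 13^4.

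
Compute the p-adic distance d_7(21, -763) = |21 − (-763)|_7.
d_7(21, -763) = 1/49

Step 1 — x − y = 21 − (-763) = 784. Step 2 — v_7(784) = 2 (factor: 784 = (7^2 · 16); the sign does not affect v_p). Step 3 — |x − y|_7 = 7^{-2} = 1/49.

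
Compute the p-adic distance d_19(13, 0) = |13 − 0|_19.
d_19(13, 0) = 1

Step 1 — x − y = 13 − 0 = 13. Step 2 — v_19(13) = 0 (factor: 13 = (19^0 · 13); the sign does not affect v_p). Step 3 — |x − y|_19 = 19^{0} = 1.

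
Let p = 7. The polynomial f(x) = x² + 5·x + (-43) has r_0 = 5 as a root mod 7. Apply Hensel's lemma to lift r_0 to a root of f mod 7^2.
r_1 = 47 (mod 49)

Hensel: r_{i+1} = r_i − f(r_i)·(f′(r_i))^{-1} mod 7^{i+2}, f′(x) = 2x + 5. Iterate:
  r_0 = 5 (mod 7)
  r_1 = 47 (mod 49)
Final: r = 47 satisfies f(r) ≡ 0 mod 7^2.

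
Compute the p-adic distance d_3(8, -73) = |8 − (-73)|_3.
d_3(8, -73) = 1/81

Step 1 — x − y = 8 − (-73) = 81. Step 2 — v_3(81) = 4 (factor: 81 = (3^4 · 1); the sign does not affect v_p). Step 3 — |x − y|_3 = 3^{-4} = 1/81.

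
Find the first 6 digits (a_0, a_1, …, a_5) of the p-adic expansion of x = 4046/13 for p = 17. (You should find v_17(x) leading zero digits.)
(a_0, …, a_5) = (0, 0, 5, 5, 1, 13)

v_17(4046/13) = 2, so a_0 = ... = a_1 = 0. Factor out: x = 17^2 · u with u = 14/13 a unit in ℤ_17. Expand u iteratively via a_{v+i} = u_i mod 17, u_{i+1} = (u_i − a_{v+i})/17:
  u_0 = 14/13;  a_2 = 5;  u_1 = (u_0 − 5)/17 = -3/13
  u_1 = -3/13;  a_3 = 5;  u_2 = (u_1 − 5)/17 = -4/13
  u_2 = -4/13;  a_4 = 1;  u_3 = (u_2 − 1)/17 = -1/13
  u_3 = -1/13;  a_5 = 13;  u_4 = (u_3 − 13)/17 = -10/13
Digits: (0, 0, 5, 5, 1, 13).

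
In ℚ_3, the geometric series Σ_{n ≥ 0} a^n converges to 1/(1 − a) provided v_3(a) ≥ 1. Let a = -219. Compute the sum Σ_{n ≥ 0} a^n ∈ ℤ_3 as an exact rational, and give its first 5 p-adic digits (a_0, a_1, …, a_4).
Σ a^n = 1/(1 − a) = 1/220;  first 5 digits = (1, 2, 0, 0, 2)

v_3(a) = 1 ≥ 1, so the series converges in ℤ_3 to 1/(1 − a) = 1/(1 − (-219)) = 1/220. Expand this rational in ℤ_3: compute digits iteratively via d_i = x_i mod 3, x_{i+1} = (x_i − d_i)/3. The first 5 digits are (1, 2, 0, 0, 2).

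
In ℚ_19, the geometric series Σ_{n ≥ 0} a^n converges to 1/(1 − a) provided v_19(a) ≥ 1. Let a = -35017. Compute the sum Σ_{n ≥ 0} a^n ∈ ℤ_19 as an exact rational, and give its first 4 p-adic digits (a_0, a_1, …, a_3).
Σ a^n = 1/(1 − a) = 1/35018;  first 4 digits = (1, 0, 17, 13)

v_19(a) = 2 ≥ 1, so the series converges in ℤ_19 to 1/(1 − a) = 1/(1 − (-35017)) = 1/35018. Expand this rational in ℤ_19: compute digits iteratively via d_i = x_i mod 19, x_{i+1} = (x_i − d_i)/19. The first 4 digits are (1, 0, 17, 13).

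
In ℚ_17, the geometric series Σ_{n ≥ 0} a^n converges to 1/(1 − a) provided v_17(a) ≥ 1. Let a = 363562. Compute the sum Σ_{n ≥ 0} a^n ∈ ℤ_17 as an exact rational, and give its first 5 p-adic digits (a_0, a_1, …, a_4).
Σ a^n = 1/(1 − a) = -1/363561;  first 5 digits = (1, 0, 0, 6, 4)

v_17(a) = 3 ≥ 1, so the series converges in ℤ_17 to 1/(1 − a) = 1/(1 − 363562) = -1/363561. Expand this rational in ℤ_17: compute digits iteratively via d_i = x_i mod 17, x_{i+1} = (x_i − d_i)/17. The first 5 digits are (1, 0, 0, 6, 4).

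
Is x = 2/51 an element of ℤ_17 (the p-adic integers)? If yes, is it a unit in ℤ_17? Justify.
x ∉ ℤ_17 (v_17(x) = -1 < 0)

ℤ_17 = {x ∈ ℚ_17 : v_17(x) ≥ 0} and ℤ_17^× = {x ∈ ℤ_17 : v_17(x) = 0}. Here v_17(2/51) = v_17(num) − v_17(den) = -1; compare against these criteria.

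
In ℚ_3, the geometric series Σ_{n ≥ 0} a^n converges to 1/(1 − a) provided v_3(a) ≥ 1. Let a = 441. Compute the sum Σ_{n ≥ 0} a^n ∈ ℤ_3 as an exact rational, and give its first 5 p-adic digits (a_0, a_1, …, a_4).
Σ a^n = 1/(1 − a) = -1/440;  first 5 digits = (1, 0, 1, 1, 0)

v_3(a) = 2 ≥ 1, so the series converges in ℤ_3 to 1/(1 − a) = 1/(1 − 441) = -1/440. Expand this rational in ℤ_3: compute digits iteratively via d_i = x_i mod 3, x_{i+1} = (x_i − d_i)/3. The first 5 digits are (1, 0, 1, 1, 0).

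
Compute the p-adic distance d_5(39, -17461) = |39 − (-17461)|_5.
d_5(39, -17461) = 1/625

Step 1 — x − y = 39 − (-17461) = 17500. Step 2 — v_5(17500) = 4 (factor: 17500 = (5^4 · 28); the sign does not affect v_p). Step 3 — |x − y|_5 = 5^{-4} = 1/625.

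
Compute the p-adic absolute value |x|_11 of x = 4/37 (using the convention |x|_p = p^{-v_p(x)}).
|4/37|_11 = 1

Step 1 — compute v_11(x) by factoring powers of 11 out of the numerator and denominator: v_11(4/37) = 0. Step 2 — apply |x|_p = p^{-v_p(x)} = 11^{0} = 1.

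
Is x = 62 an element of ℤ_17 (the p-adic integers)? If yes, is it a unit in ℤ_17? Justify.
x ∈ ℤ_17^× (unit); v_17(x) = 0

ℤ_17 = {x ∈ ℚ_17 : v_17(x) ≥ 0} and ℤ_17^× = {x ∈ ℤ_17 : v_17(x) = 0}. Here v_17(62) = v_17(num) − v_17(den) = 0; compare against these criteria.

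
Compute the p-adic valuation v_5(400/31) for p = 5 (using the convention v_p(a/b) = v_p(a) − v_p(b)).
v_5(400/31) = 2

Factor powers of 5 from the numerator and denominator of the reduced fraction: 400 = 5^2 · 16 and 31 = 5^0 · 31. Apply v_p(a/b) = v_p(a) − v_p(b): v_5(400/31) = 2 − 0 = 2.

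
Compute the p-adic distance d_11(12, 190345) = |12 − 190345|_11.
d_11(12, 190345) = 1/14641

Step 1 — x − y = 12 − 190345 = -190333. Step 2 — v_11(-190333) = 4 (factor: -190333 = −(11^4 · 13); the sign does not affect v_p). Step 3 — |x − y|_11 = 11^{-4} = 1/14641.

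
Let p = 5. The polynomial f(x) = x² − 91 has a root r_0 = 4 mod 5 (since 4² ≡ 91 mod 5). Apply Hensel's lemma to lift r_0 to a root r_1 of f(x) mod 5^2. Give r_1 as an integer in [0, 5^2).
r_1 = 4 (mod 25)

Hensel's recurrence: r_{i+1} = r_i − f(r_i)·(f′(r_i))^{-1} mod 5^{i+2}, with f′(x) = 2x. Iterate:
  r_0 = 4 (mod 5)
  r_1 = 4 (mod 25)
Final: r_1 = 4, and one checks f(r_1) ≡ 0 mod 5^2.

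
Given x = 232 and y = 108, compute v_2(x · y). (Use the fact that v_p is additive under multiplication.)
v_2(25056) = 5

v_p(x) = 3 (factor: 232 = 2^3 · 29); v_p(y) = 2 (factor: 108 = 2^2 · 27). Additivity: v_p(xy) = v_p(x) + v_p(y) = 3 + 2 = 5. (Direct check: xy = 25056 = 2^5 · (783).)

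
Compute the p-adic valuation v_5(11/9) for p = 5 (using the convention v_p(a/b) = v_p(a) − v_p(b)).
v_5(11/9) = 0

Factor powers of 5 from the numerator and denominator of the reduced fraction: 11 = 5^0 · 11 and 9 = 5^0 · 9. Apply v_p(a/b) = v_p(a) − v_p(b): v_5(11/9) = 0 − 0 = 0.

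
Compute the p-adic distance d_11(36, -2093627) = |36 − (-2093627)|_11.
d_11(36, -2093627) = 1/161051

Step 1 — x − y = 36 − (-2093627) = 2093663. Step 2 — v_11(2093663) = 5 (factor: 2093663 = (11^5 · 13); the sign does not affect v_p). Step 3 — |x − y|_11 = 11^{-5} = 1/161051.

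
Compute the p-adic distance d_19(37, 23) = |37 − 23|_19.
d_19(37, 23) = 1

Step 1 — x − y = 37 − 23 = 14. Step 2 — v_19(14) = 0 (factor: 14 = (19^0 · 14); the sign does not affect v_p). Step 3 — |x − y|_19 = 19^{0} = 1.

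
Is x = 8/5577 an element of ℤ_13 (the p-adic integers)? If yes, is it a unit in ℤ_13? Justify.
x ∉ ℤ_13 (v_13(x) = -2 < 0)

ℤ_13 = {x ∈ ℚ_13 : v_13(x) ≥ 0} and ℤ_13^× = {x ∈ ℤ_13 : v_13(x) = 0}. Here v_13(8/5577) = v_13(num) − v_13(den) = -2; compare against these criteria.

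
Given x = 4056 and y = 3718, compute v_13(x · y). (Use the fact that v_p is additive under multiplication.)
v_13(15080208) = 4

v_p(x) = 2 (factor: 4056 = 13^2 · 24); v_p(y) = 2 (factor: 3718 = 13^2 · 22). Additivity: v_p(xy) = v_p(x) + v_p(y) = 2 + 2 = 4. (Direct check: xy = 15080208 = 13^4 · (528).)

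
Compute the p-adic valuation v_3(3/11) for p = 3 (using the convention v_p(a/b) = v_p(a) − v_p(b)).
v_3(3/11) = 1

Factor powers of 3 from the numerator and denominator of the reduced fraction: 3 = 3^1 · 1 and 11 = 3^0 · 11. Apply v_p(a/b) = v_p(a) − v_p(b): v_3(3/11) = 1 − 0 = 1.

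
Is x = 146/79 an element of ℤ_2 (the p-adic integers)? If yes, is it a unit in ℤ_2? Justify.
x ∈ ℤ_2 but not a unit; v_2(x) = 1 > 0

ℤ_2 = {x ∈ ℚ_2 : v_2(x) ≥ 0} and ℤ_2^× = {x ∈ ℤ_2 : v_2(x) = 0}. Here v_2(146/79) = v_2(num) − v_2(den) = 1; compare against these criteria.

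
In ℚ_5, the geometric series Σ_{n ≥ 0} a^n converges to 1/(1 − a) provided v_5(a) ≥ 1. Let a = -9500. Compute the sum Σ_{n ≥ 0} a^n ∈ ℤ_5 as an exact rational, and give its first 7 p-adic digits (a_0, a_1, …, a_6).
Σ a^n = 1/(1 − a) = 1/9501;  first 7 digits = (1, 0, 0, 4, 4, 1, 0)

v_5(a) = 3 ≥ 1, so the series converges in ℤ_5 to 1/(1 − a) = 1/(1 − (-9500)) = 1/9501. Expand this rational in ℤ_5: compute digits iteratively via d_i = x_i mod 5, x_{i+1} = (x_i − d_i)/5. The first 7 digits are (1, 0, 0, 4, 4, 1, 0).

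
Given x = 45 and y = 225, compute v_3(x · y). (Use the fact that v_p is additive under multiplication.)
v_3(10125) = 4

v_p(x) = 2 (factor: 45 = 3^2 · 5); v_p(y) = 2 (factor: 225 = 3^2 · 25). Additivity: v_p(xy) = v_p(x) + v_p(y) = 2 + 2 = 4. (Direct check: xy = 10125 = 3^4 · (125).)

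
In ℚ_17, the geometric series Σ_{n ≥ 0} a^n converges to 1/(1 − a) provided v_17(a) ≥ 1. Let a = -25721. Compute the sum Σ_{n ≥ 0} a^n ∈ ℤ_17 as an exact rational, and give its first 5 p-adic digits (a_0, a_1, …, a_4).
Σ a^n = 1/(1 − a) = 1/25722;  first 5 digits = (1, 0, 13, 11, 15)

v_17(a) = 2 ≥ 1, so the series converges in ℤ_17 to 1/(1 − a) = 1/(1 − (-25721)) = 1/25722. Expand this rational in ℤ_17: compute digits iteratively via d_i = x_i mod 17, x_{i+1} = (x_i − d_i)/17. The first 5 digits are (1, 0, 13, 11, 15).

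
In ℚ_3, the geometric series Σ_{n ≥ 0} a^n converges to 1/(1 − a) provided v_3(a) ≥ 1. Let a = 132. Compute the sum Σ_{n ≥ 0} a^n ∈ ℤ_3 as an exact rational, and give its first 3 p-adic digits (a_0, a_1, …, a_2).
Σ a^n = 1/(1 − a) = -1/131;  first 3 digits = (1, 2, 0)

v_3(a) = 1 ≥ 1, so the series converges in ℤ_3 to 1/(1 − a) = 1/(1 − 132) = -1/131. Expand this rational in ℤ_3: compute digits iteratively via d_i = x_i mod 3, x_{i+1} = (x_i − d_i)/3. The first 3 digits are (1, 2, 0).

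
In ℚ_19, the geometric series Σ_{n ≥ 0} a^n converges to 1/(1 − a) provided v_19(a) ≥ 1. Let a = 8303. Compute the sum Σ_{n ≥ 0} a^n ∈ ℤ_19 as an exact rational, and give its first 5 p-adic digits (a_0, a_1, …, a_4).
Σ a^n = 1/(1 − a) = -1/8302;  first 5 digits = (1, 0, 4, 1, 16)

v_19(a) = 2 ≥ 1, so the series converges in ℤ_19 to 1/(1 − a) = 1/(1 − 8303) = -1/8302. Expand this rational in ℤ_19: compute digits iteratively via d_i = x_i mod 19, x_{i+1} = (x_i − d_i)/19. The first 5 digits are (1, 0, 4, 1, 16).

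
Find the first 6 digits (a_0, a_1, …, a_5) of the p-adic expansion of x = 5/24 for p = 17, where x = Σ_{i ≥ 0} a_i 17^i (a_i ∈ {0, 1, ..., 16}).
(a_0, …, a_5) = (8, 13, 7, 13, 7, 13)

v_17(5/24) = 0 (numerator and denominator both coprime to 17), so x ∈ ℤ_17^×. Compute digits iteratively via a_i = x_i mod 17, x_{i+1} = (x_i − a_i)/17, with x_0 = x:
  x_0 = 5/24;  a_0 = 8;  x_1 = (x_0 − 8)/17 = -11/24
  x_1 = -11/24;  a_1 = 13;  x_2 = (x_1 − 13)/17 = -19/24
  x_2 = -19/24;  a_2 = 7;  x_3 = (x_2 − 7)/17 = -11/24
  x_3 = -11/24;  a_3 = 13;  x_4 = (x_3 − 13)/17 = -19/24
  x_4 = -19/24;  a_4 = 7;  x_5 = (x_4 − 7)/17 = -11/24
  x_5 = -11/24;  a_5 = 13;  x_6 = (x_5 − 13)/17 = -19/24
Digits: (8, 13, 7, 13, 7, 13).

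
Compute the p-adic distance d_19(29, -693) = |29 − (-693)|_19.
d_19(29, -693) = 1/361

Step 1 — x − y = 29 − (-693) = 722. Step 2 — v_19(722) = 2 (factor: 722 = (19^2 · 2); the sign does not affect v_p). Step 3 — |x − y|_19 = 19^{-2} = 1/361.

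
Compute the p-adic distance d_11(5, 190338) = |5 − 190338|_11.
d_11(5, 190338) = 1/14641

Step 1 — x − y = 5 − 190338 = -190333. Step 2 — v_11(-190333) = 4 (factor: -190333 = −(11^4 · 13); the sign does not affect v_p). Step 3 — |x − y|_11 = 11^{-4} = 1/14641.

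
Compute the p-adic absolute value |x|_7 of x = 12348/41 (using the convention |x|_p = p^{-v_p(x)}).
|12348/41|_7 = 1/343

Step 1 — compute v_7(x) by factoring powers of 7 out of the numerator and denominator: v_7(12348/41) = 3. Step 2 — apply |x|_p = p^{-v_p(x)} = 7^{-3} = 1/343.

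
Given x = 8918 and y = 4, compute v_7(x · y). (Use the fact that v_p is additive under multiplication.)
v_7(35672) = 3

v_p(x) = 3 (factor: 8918 = 7^3 · 26); v_p(y) = 0 (factor: 4 = 7^0 · 4). Additivity: v_p(xy) = v_p(x) + v_p(y) = 3 + 0 = 3. (Direct check: xy = 35672 = 7^3 · (104).)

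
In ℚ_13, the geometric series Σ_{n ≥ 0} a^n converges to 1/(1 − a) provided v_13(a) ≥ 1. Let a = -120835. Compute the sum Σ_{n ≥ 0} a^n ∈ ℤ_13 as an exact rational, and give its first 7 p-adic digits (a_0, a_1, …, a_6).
Σ a^n = 1/(1 − a) = 1/120836;  first 7 digits = (1, 0, 0, 10, 8, 12, 8)

v_13(a) = 3 ≥ 1, so the series converges in ℤ_13 to 1/(1 − a) = 1/(1 − (-120835)) = 1/120836. Expand this rational in ℤ_13: compute digits iteratively via d_i = x_i mod 13, x_{i+1} = (x_i − d_i)/13. The first 7 digits are (1, 0, 0, 10, 8, 12, 8).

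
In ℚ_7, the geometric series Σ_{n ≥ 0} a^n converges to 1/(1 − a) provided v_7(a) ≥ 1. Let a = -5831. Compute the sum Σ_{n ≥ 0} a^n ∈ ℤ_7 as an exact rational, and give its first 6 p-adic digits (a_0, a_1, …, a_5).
Σ a^n = 1/(1 − a) = 1/5832;  first 6 digits = (1, 0, 0, 4, 4, 6)

v_7(a) = 3 ≥ 1, so the series converges in ℤ_7 to 1/(1 − a) = 1/(1 − (-5831)) = 1/5832. Expand this rational in ℤ_7: compute digits iteratively via d_i = x_i mod 7, x_{i+1} = (x_i − d_i)/7. The first 6 digits are (1, 0, 0, 4, 4, 6).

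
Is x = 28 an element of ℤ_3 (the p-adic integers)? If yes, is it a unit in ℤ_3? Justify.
x ∈ ℤ_3^× (unit); v_3(x) = 0

ℤ_3 = {x ∈ ℚ_3 : v_3(x) ≥ 0} and ℤ_3^× = {x ∈ ℤ_3 : v_3(x) = 0}. Here v_3(28) = v_3(num) − v_3(den) = 0; compare against these criteria.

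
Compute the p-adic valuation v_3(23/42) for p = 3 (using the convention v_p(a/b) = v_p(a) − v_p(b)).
v_3(23/42) = -1

Factor powers of 3 from the numerator and denominator of the reduced fraction: 23 = 3^0 · 23 and 42 = 3^1 · 14. Apply v_p(a/b) = v_p(a) − v_p(b): v_3(23/42) = 0 − 1 = -1.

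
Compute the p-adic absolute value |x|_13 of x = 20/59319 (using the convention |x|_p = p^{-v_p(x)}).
|20/59319|_13 = 2197

Step 1 — compute v_13(x) by factoring powers of 13 out of the numerator and denominator: v_13(20/59319) = -3. Step 2 — apply |x|_p = p^{-v_p(x)} = 13^{3} = 2197.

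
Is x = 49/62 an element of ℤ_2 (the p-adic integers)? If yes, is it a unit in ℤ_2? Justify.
x ∉ ℤ_2 (v_2(x) = -1 < 0)

ℤ_2 = {x ∈ ℚ_2 : v_2(x) ≥ 0} and ℤ_2^× = {x ∈ ℤ_2 : v_2(x) = 0}. Here v_2(49/62) = v_2(num) − v_2(den) = -1; compare against these criteria.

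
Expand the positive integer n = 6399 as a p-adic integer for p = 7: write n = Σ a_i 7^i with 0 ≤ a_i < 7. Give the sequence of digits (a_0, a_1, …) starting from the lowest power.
(a_0, a_1, …) = (1, 4, 4, 4, 2)

Repeated division by 7 gives the digits low-to-high: 6399 = 1 + 4·7^1 + 4·7^2 + 4·7^3 + 2·7^4. Digit sequence: (1, 4, 4, 4, 2).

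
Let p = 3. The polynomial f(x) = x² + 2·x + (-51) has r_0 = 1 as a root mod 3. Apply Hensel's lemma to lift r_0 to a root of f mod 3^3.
r_2 = 4 (mod 27)

Hensel: r_{i+1} = r_i − f(r_i)·(f′(r_i))^{-1} mod 3^{i+2}, f′(x) = 2x + 2. Iterate:
  r_0 = 1 (mod 3)
  r_1 = 4 (mod 9)
  r_2 = 4 (mod 27)
Final: r = 4 satisfies f(r) ≡ 0 mod 3^3.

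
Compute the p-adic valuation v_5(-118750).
v_5(-118750) = 5

v_5(n) is the largest exponent k such that 5^k divides n. Factor out: -118750 = -5^5 · 38. (Sign doesn't affect v_p.) So v_5(-118750) = 5.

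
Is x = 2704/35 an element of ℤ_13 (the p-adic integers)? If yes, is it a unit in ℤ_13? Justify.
x ∈ ℤ_13 but not a unit; v_13(x) = 2 > 0

ℤ_13 = {x ∈ ℚ_13 : v_13(x) ≥ 0} and ℤ_13^× = {x ∈ ℤ_13 : v_13(x) = 0}. Here v_13(2704/35) = v_13(num) − v_13(den) = 2; compare against these criteria.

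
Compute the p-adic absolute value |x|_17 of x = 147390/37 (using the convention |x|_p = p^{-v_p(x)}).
|147390/37|_17 = 1/4913

Step 1 — compute v_17(x) by factoring powers of 17 out of the numerator and denominator: v_17(147390/37) = 3. Step 2 — apply |x|_p = p^{-v_p(x)} = 17^{-3} = 1/4913.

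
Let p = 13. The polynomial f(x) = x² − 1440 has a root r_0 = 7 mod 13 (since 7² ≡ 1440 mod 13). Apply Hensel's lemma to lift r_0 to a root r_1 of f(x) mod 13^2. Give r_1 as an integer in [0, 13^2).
r_1 = 46 (mod 169)

Hensel's recurrence: r_{i+1} = r_i − f(r_i)·(f′(r_i))^{-1} mod 13^{i+2}, with f′(x) = 2x. Iterate:
  r_0 = 7 (mod 13)
  r_1 = 46 (mod 169)
Final: r_1 = 46, and one checks f(r_1) ≡ 0 mod 13^2.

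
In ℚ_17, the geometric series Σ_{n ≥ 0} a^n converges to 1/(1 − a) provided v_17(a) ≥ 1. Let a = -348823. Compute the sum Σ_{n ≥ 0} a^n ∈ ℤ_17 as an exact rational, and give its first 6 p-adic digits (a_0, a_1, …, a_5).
Σ a^n = 1/(1 − a) = 1/348824;  first 6 digits = (1, 0, 0, 14, 12, 16)

v_17(a) = 3 ≥ 1, so the series converges in ℤ_17 to 1/(1 − a) = 1/(1 − (-348823)) = 1/348824. Expand this rational in ℤ_17: compute digits iteratively via d_i = x_i mod 17, x_{i+1} = (x_i − d_i)/17. The first 6 digits are (1, 0, 0, 14, 12, 16).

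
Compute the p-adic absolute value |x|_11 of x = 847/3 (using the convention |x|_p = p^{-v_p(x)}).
|847/3|_11 = 1/121

Step 1 — compute v_11(x) by factoring powers of 11 out of the numerator and denominator: v_11(847/3) = 2. Step 2 — apply |x|_p = p^{-v_p(x)} = 11^{-2} = 1/121.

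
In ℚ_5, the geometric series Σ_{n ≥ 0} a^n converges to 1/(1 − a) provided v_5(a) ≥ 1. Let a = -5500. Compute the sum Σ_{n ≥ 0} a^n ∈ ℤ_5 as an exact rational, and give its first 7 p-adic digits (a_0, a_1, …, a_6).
Σ a^n = 1/(1 − a) = 1/5501;  first 7 digits = (1, 0, 0, 1, 1, 3, 0)

v_5(a) = 3 ≥ 1, so the series converges in ℤ_5 to 1/(1 − a) = 1/(1 − (-5500)) = 1/5501. Expand this rational in ℤ_5: compute digits iteratively via d_i = x_i mod 5, x_{i+1} = (x_i − d_i)/5. The first 7 digits are (1, 0, 0, 1, 1, 3, 0).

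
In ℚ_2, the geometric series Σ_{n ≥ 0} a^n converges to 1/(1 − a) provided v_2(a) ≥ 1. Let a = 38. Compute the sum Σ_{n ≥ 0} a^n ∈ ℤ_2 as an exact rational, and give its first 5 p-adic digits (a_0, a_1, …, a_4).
Σ a^n = 1/(1 − a) = -1/37;  first 5 digits = (1, 1, 0, 0, 1)

v_2(a) = 1 ≥ 1, so the series converges in ℤ_2 to 1/(1 − a) = 1/(1 − 38) = -1/37. Expand this rational in ℤ_2: compute digits iteratively via d_i = x_i mod 2, x_{i+1} = (x_i − d_i)/2. The first 5 digits are (1, 1, 0, 0, 1).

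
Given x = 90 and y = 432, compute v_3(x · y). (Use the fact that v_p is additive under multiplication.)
v_3(38880) = 5

v_p(x) = 2 (factor: 90 = 3^2 · 10); v_p(y) = 3 (factor: 432 = 3^3 · 16). Additivity: v_p(xy) = v_p(x) + v_p(y) = 2 + 3 = 5. (Direct check: xy = 38880 = 3^5 · (160).)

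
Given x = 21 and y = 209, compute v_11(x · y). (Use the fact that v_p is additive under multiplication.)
v_11(4389) = 1

v_p(x) = 0 (factor: 21 = 11^0 · 21); v_p(y) = 1 (factor: 209 = 11^1 · 19). Additivity: v_p(xy) = v_p(x) + v_p(y) = 0 + 1 = 1. (Direct check: xy = 4389 = 11^1 · (399).)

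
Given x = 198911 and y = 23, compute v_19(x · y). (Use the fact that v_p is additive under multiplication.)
v_19(4574953) = 3

v_p(x) = 3 (factor: 198911 = 19^3 · 29); v_p(y) = 0 (factor: 23 = 19^0 · 23). Additivity: v_p(xy) = v_p(x) + v_p(y) = 3 + 0 = 3. (Direct check: xy = 4574953 = 19^3 · (667).)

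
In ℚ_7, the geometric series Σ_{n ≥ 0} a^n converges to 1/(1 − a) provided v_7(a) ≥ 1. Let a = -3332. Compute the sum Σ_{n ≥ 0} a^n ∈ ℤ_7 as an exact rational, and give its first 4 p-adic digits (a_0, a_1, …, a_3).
Σ a^n = 1/(1 − a) = 1/3333;  first 4 digits = (1, 0, 2, 4)

v_7(a) = 2 ≥ 1, so the series converges in ℤ_7 to 1/(1 − a) = 1/(1 − (-3332)) = 1/3333. Expand this rational in ℤ_7: compute digits iteratively via d_i = x_i mod 7, x_{i+1} = (x_i − d_i)/7. The first 4 digits are (1, 0, 2, 4).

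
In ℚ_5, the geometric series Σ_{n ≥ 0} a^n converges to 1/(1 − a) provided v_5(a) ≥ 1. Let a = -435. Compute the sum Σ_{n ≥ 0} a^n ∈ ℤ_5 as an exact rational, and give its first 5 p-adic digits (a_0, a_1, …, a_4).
Σ a^n = 1/(1 − a) = 1/436;  first 5 digits = (1, 3, 1, 2, 2)

v_5(a) = 1 ≥ 1, so the series converges in ℤ_5 to 1/(1 − a) = 1/(1 − (-435)) = 1/436. Expand this rational in ℤ_5: compute digits iteratively via d_i = x_i mod 5, x_{i+1} = (x_i − d_i)/5. The first 5 digits are (1, 3, 1, 2, 2).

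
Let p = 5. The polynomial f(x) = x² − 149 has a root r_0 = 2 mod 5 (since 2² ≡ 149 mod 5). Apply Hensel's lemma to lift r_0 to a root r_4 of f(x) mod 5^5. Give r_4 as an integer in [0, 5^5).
r_4 = 1532 (mod 3125)

Hensel's recurrence: r_{i+1} = r_i − f(r_i)·(f′(r_i))^{-1} mod 5^{i+2}, with f′(x) = 2x. Iterate:
  r_0 = 2 (mod 5)
  r_1 = 7 (mod 25)
  r_2 = 32 (mod 125)
  r_3 = 282 (mod 625)
  r_4 = 1532 (mod 3125)
Final: r_4 = 1532, and one checks f(r_4) ≡ 0 mod 5^5.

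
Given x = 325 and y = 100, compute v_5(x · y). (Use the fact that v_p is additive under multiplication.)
v_5(32500) = 4

v_p(x) = 2 (factor: 325 = 5^2 · 13); v_p(y) = 2 (factor: 100 = 5^2 · 4). Additivity: v_p(xy) = v_p(x) + v_p(y) = 2 + 2 = 4. (Direct check: xy = 32500 = 5^4 · (52).)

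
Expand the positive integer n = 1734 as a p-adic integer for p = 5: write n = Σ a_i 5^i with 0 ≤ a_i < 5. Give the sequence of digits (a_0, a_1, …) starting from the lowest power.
(a_0, a_1, …) = (4, 1, 4, 3, 2)

Repeated division by 5 gives the digits low-to-high: 1734 = 4 + 1·5^1 + 4·5^2 + 3·5^3 + 2·5^4. Digit sequence: (4, 1, 4, 3, 2).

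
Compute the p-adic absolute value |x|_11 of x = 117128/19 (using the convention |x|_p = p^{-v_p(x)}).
|117128/19|_11 = 1/14641

Step 1 — compute v_11(x) by factoring powers of 11 out of the numerator and denominator: v_11(117128/19) = 4. Step 2 — apply |x|_p = p^{-v_p(x)} = 11^{-4} = 1/14641.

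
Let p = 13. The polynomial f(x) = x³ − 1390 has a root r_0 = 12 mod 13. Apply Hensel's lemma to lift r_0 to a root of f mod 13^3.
r_2 = 1364 (mod 2197)

Hensel: r_{i+1} = r_i − f(r_i)/f′(r_i) mod 13^{i+2}, where f′(x) = 3x². Iterate:
  r_0 = 12 (mod 13)
  r_1 = 12 (mod 169)
  r_2 = 1364 (mod 2197)
Final: r = 1364 with f(r) ≡ 0 mod 13^3.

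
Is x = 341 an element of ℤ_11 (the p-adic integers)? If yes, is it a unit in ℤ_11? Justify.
x ∈ ℤ_11 but not a unit; v_11(x) = 1 > 0

ℤ_11 = {x ∈ ℚ_11 : v_11(x) ≥ 0} and ℤ_11^× = {x ∈ ℤ_11 : v_11(x) = 0}. Here v_11(341) = v_11(num) − v_11(den) = 1; compare against these criteria.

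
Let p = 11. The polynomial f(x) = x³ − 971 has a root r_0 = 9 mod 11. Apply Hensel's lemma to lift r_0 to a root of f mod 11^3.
r_2 = 251 (mod 1331)

Hensel: r_{i+1} = r_i − f(r_i)/f′(r_i) mod 11^{i+2}, where f′(x) = 3x². Iterate:
  r_0 = 9 (mod 11)
  r_1 = 9 (mod 121)
  r_2 = 251 (mod 1331)
Final: r = 251 with f(r) ≡ 0 mod 11^3.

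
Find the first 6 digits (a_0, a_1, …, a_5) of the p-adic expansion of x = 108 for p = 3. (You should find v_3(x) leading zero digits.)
(a_0, …, a_5) = (0, 0, 0, 1, 1, 0)

v_3(108) = 3, so a_0 = ... = a_2 = 0. Factor out: x = 3^3 · u with u = 4 a unit in ℤ_3. Expand u iteratively via a_{v+i} = u_i mod 3, u_{i+1} = (u_i − a_{v+i})/3:
  u_0 = 4;  a_3 = 1;  u_1 = (u_0 − 1)/3 = 1
  u_1 = 1;  a_4 = 1;  u_2 = (u_1 − 1)/3 = 0
  u_2 = 0;  a_5 = 0;  u_3 = (u_2 − 0)/3 = 0
Digits: (0, 0, 0, 1, 1, 0).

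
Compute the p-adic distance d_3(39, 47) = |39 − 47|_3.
d_3(39, 47) = 1

Step 1 — x − y = 39 − 47 = -8. Step 2 — v_3(-8) = 0 (factor: -8 = −(3^0 · 8); the sign does not affect v_p). Step 3 — |x − y|_3 = 3^{0} = 1.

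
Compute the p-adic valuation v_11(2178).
v_11(2178) = 2

v_11(n) is the largest exponent k such that 11^k divides n. Factor out: 2178 = 11^2 · 18. (Sign doesn't affect v_p.) So v_11(2178) = 2.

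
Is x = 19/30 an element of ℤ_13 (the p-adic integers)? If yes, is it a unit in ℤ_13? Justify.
x ∈ ℤ_13^× (unit); v_13(x) = 0

ℤ_13 = {x ∈ ℚ_13 : v_13(x) ≥ 0} and ℤ_13^× = {x ∈ ℤ_13 : v_13(x) = 0}. Here v_13(19/30) = v_13(num) − v_13(den) = 0; compare against these criteria.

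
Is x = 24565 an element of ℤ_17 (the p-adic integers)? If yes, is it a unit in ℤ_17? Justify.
x ∈ ℤ_17 but not a unit; v_17(x) = 3 > 0

ℤ_17 = {x ∈ ℚ_17 : v_17(x) ≥ 0} and ℤ_17^× = {x ∈ ℤ_17 : v_17(x) = 0}. Here v_17(24565) = v_17(num) − v_17(den) = 3; compare against these criteria.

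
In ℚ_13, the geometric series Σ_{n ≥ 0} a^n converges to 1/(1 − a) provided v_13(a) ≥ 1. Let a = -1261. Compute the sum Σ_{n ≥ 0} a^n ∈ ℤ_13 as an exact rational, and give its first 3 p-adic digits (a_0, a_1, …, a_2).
Σ a^n = 1/(1 − a) = 1/1262;  first 3 digits = (1, 7, 2)

v_13(a) = 1 ≥ 1, so the series converges in ℤ_13 to 1/(1 − a) = 1/(1 − (-1261)) = 1/1262. Expand this rational in ℤ_13: compute digits iteratively via d_i = x_i mod 13, x_{i+1} = (x_i − d_i)/13. The first 3 digits are (1, 7, 2).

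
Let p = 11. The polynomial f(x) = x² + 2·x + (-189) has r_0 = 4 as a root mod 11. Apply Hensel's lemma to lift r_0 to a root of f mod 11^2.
r_1 = 81 (mod 121)

Hensel: r_{i+1} = r_i − f(r_i)·(f′(r_i))^{-1} mod 11^{i+2}, f′(x) = 2x + 2. Iterate:
  r_0 = 4 (mod 11)
  r_1 = 81 (mod 121)
Final: r = 81 satisfies f(r) ≡ 0 mod 11^2.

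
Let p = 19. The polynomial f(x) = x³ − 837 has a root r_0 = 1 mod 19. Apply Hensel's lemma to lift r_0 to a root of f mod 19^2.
r_1 = 39 (mod 361)

Hensel: r_{i+1} = r_i − f(r_i)/f′(r_i) mod 19^{i+2}, where f′(x) = 3x². Iterate:
  r_0 = 1 (mod 19)
  r_1 = 39 (mod 361)
Final: r = 39 with f(r) ≡ 0 mod 19^2.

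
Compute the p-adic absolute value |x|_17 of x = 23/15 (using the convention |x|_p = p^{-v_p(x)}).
|23/15|_17 = 1

Step 1 — compute v_17(x) by factoring powers of 17 out of the numerator and denominator: v_17(23/15) = 0. Step 2 — apply |x|_p = p^{-v_p(x)} = 17^{0} = 1.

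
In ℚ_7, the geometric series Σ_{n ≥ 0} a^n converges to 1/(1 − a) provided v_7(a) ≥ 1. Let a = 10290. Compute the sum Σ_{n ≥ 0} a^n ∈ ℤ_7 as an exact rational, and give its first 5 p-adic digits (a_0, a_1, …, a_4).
Σ a^n = 1/(1 − a) = -1/10289;  first 5 digits = (1, 0, 0, 2, 4)

v_7(a) = 3 ≥ 1, so the series converges in ℤ_7 to 1/(1 − a) = 1/(1 − 10290) = -1/10289. Expand this rational in ℤ_7: compute digits iteratively via d_i = x_i mod 7, x_{i+1} = (x_i − d_i)/7. The first 5 digits are (1, 0, 0, 2, 4).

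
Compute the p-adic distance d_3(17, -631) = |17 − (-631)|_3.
d_3(17, -631) = 1/81

Step 1 — x − y = 17 − (-631) = 648. Step 2 — v_3(648) = 4 (factor: 648 = (3^4 · 8); the sign does not affect v_p). Step 3 — |x − y|_3 = 3^{-4} = 1/81.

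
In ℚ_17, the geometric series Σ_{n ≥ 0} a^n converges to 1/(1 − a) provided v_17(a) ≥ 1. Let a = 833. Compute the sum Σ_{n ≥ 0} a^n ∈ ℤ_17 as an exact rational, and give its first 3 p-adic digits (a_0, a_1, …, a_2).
Σ a^n = 1/(1 − a) = -1/832;  first 3 digits = (1, 15, 6)

v_17(a) = 1 ≥ 1, so the series converges in ℤ_17 to 1/(1 − a) = 1/(1 − 833) = -1/832. Expand this rational in ℤ_17: compute digits iteratively via d_i = x_i mod 17, x_{i+1} = (x_i − d_i)/17. The first 3 digits are (1, 15, 6).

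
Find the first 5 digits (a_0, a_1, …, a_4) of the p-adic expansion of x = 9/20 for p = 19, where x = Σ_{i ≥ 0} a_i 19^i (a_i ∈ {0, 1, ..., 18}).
(a_0, …, a_4) = (9, 10, 8, 10, 8)

v_19(9/20) = 0 (numerator and denominator both coprime to 19), so x ∈ ℤ_19^×. Compute digits iteratively via a_i = x_i mod 19, x_{i+1} = (x_i − a_i)/19, with x_0 = x:
  x_0 = 9/20;  a_0 = 9;  x_1 = (x_0 − 9)/19 = -9/20
  x_1 = -9/20;  a_1 = 10;  x_2 = (x_1 − 10)/19 = -11/20
  x_2 = -11/20;  a_2 = 8;  x_3 = (x_2 − 8)/19 = -9/20
  x_3 = -9/20;  a_3 = 10;  x_4 = (x_3 − 10)/19 = -11/20
  x_4 = -11/20;  a_4 = 8;  x_5 = (x_4 − 8)/19 = -9/20
Digits: (9, 10, 8, 10, 8).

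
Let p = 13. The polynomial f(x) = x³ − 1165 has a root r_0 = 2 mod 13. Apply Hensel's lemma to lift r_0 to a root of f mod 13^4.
r_3 = 7633 (mod 28561)

Hensel: r_{i+1} = r_i − f(r_i)/f′(r_i) mod 13^{i+2}, where f′(x) = 3x². Iterate:
  r_0 = 2 (mod 13)
  r_1 = 28 (mod 169)
  r_2 = 1042 (mod 2197)
  r_3 = 7633 (mod 28561)
Final: r = 7633 with f(r) ≡ 0 mod 13^4.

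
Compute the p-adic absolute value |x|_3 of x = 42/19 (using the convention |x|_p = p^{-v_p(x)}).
|42/19|_3 = 1/3

Step 1 — compute v_3(x) by factoring powers of 3 out of the numerator and denominator: v_3(42/19) = 1. Step 2 — apply |x|_p = p^{-v_p(x)} = 3^{-1} = 1/3.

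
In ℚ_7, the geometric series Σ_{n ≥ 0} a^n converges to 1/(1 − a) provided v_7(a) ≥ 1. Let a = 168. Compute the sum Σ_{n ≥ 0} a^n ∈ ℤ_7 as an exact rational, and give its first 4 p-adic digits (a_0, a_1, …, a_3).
Σ a^n = 1/(1 − a) = -1/167;  first 4 digits = (1, 3, 5, 4)

v_7(a) = 1 ≥ 1, so the series converges in ℤ_7 to 1/(1 − a) = 1/(1 − 168) = -1/167. Expand this rational in ℤ_7: compute digits iteratively via d_i = x_i mod 7, x_{i+1} = (x_i − d_i)/7. The first 4 digits are (1, 3, 5, 4).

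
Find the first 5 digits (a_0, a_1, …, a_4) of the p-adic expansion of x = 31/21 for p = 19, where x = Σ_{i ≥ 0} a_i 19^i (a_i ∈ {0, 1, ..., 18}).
(a_0, …, a_4) = (6, 7, 15, 1, 18)

v_19(31/21) = 0 (numerator and denominator both coprime to 19), so x ∈ ℤ_19^×. Compute digits iteratively via a_i = x_i mod 19, x_{i+1} = (x_i − a_i)/19, with x_0 = x:
  x_0 = 31/21;  a_0 = 6;  x_1 = (x_0 − 6)/19 = -5/21
  x_1 = -5/21;  a_1 = 7;  x_2 = (x_1 − 7)/19 = -8/21
  x_2 = -8/21;  a_2 = 15;  x_3 = (x_2 − 15)/19 = -17/21
  x_3 = -17/21;  a_3 = 1;  x_4 = (x_3 − 1)/19 = -2/21
  x_4 = -2/21;  a_4 = 18;  x_5 = (x_4 − 18)/19 = -20/21
Digits: (6, 7, 15, 1, 18).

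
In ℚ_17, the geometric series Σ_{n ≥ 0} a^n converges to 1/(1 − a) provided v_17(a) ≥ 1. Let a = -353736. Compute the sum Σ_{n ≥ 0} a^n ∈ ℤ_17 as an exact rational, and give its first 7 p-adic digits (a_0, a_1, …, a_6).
Σ a^n = 1/(1 − a) = 1/353737;  first 7 digits = (1, 0, 0, 13, 12, 16, 15)

v_17(a) = 3 ≥ 1, so the series converges in ℤ_17 to 1/(1 − a) = 1/(1 − (-353736)) = 1/353737. Expand this rational in ℤ_17: compute digits iteratively via d_i = x_i mod 17, x_{i+1} = (x_i − d_i)/17. The first 7 digits are (1, 0, 0, 13, 12, 16, 15).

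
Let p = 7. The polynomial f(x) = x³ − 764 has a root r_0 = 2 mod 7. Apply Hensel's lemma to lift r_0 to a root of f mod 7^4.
r_3 = 2025 (mod 2401)

Hensel: r_{i+1} = r_i − f(r_i)/f′(r_i) mod 7^{i+2}, where f′(x) = 3x². Iterate:
  r_0 = 2 (mod 7)
  r_1 = 16 (mod 49)
  r_2 = 310 (mod 343)
  r_3 = 2025 (mod 2401)
Final: r = 2025 with f(r) ≡ 0 mod 7^4.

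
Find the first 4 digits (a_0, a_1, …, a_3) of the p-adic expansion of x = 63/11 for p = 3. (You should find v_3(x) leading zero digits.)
(a_0, …, a_3) = (0, 0, 2, 2)

v_3(63/11) = 2, so a_0 = ... = a_1 = 0. Factor out: x = 3^2 · u with u = 7/11 a unit in ℤ_3. Expand u iteratively via a_{v+i} = u_i mod 3, u_{i+1} = (u_i − a_{v+i})/3:
  u_0 = 7/11;  a_2 = 2;  u_1 = (u_0 − 2)/3 = -5/11
  u_1 = -5/11;  a_3 = 2;  u_2 = (u_1 − 2)/3 = -9/11
Digits: (0, 0, 2, 2).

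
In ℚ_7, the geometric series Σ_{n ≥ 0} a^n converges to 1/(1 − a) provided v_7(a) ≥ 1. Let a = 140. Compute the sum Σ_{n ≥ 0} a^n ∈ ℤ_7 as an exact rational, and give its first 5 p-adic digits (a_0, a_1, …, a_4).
Σ a^n = 1/(1 − a) = -1/139;  first 5 digits = (1, 6, 3, 0, 4)

v_7(a) = 1 ≥ 1, so the series converges in ℤ_7 to 1/(1 − a) = 1/(1 − 140) = -1/139. Expand this rational in ℤ_7: compute digits iteratively via d_i = x_i mod 7, x_{i+1} = (x_i − d_i)/7. The first 5 digits are (1, 6, 3, 0, 4).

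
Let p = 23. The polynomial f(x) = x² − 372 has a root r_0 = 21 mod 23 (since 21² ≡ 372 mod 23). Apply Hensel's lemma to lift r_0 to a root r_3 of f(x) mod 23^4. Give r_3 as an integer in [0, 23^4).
r_3 = 184527 (mod 279841)

Hensel's recurrence: r_{i+1} = r_i − f(r_i)·(f′(r_i))^{-1} mod 23^{i+2}, with f′(x) = 2x. Iterate:
  r_0 = 21 (mod 23)
  r_1 = 435 (mod 529)
  r_2 = 2022 (mod 12167)
  r_3 = 184527 (mod 279841)
Final: r_3 = 184527, and one checks f(r_3) ≡ 0 mod 23^4.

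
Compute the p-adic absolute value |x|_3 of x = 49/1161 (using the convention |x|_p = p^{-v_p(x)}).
|49/1161|_3 = 27

Step 1 — compute v_3(x) by factoring powers of 3 out of the numerator and denominator: v_3(49/1161) = -3. Step 2 — apply |x|_p = p^{-v_p(x)} = 3^{3} = 27.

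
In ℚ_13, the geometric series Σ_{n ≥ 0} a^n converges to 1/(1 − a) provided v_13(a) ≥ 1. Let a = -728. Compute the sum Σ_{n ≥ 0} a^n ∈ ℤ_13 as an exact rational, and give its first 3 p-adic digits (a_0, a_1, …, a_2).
Σ a^n = 1/(1 − a) = 1/729;  first 3 digits = (1, 9, 11)

v_13(a) = 1 ≥ 1, so the series converges in ℤ_13 to 1/(1 − a) = 1/(1 − (-728)) = 1/729. Expand this rational in ℤ_13: compute digits iteratively via d_i = x_i mod 13, x_{i+1} = (x_i − d_i)/13. The first 3 digits are (1, 9, 11).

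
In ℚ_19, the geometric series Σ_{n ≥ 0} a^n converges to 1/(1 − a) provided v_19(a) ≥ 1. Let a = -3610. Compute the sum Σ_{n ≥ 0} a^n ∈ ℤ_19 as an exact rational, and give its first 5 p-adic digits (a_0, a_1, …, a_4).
Σ a^n = 1/(1 − a) = 1/3611;  first 5 digits = (1, 0, 9, 18, 4)

v_19(a) = 2 ≥ 1, so the series converges in ℤ_19 to 1/(1 − a) = 1/(1 − (-3610)) = 1/3611. Expand this rational in ℤ_19: compute digits iteratively via d_i = x_i mod 19, x_{i+1} = (x_i − d_i)/19. The first 5 digits are (1, 0, 9, 18, 4).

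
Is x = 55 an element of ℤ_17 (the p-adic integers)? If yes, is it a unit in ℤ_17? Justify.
x ∈ ℤ_17^× (unit); v_17(x) = 0

ℤ_17 = {x ∈ ℚ_17 : v_17(x) ≥ 0} and ℤ_17^× = {x ∈ ℤ_17 : v_17(x) = 0}. Here v_17(55) = v_17(num) − v_17(den) = 0; compare against these criteria.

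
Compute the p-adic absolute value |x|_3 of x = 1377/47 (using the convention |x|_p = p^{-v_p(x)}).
|1377/47|_3 = 1/81

Step 1 — compute v_3(x) by factoring powers of 3 out of the numerator and denominator: v_3(1377/47) = 4. Step 2 — apply |x|_p = p^{-v_p(x)} = 3^{-4} = 1/81.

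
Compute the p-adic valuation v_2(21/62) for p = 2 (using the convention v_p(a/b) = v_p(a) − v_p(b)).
v_2(21/62) = -1

Factor powers of 2 from the numerator and denominator of the reduced fraction: 21 = 2^0 · 21 and 62 = 2^1 · 31. Apply v_p(a/b) = v_p(a) − v_p(b): v_2(21/62) = 0 − 1 = -1.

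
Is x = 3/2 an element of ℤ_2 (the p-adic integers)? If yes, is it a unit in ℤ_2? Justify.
x ∉ ℤ_2 (v_2(x) = -1 < 0)

ℤ_2 = {x ∈ ℚ_2 : v_2(x) ≥ 0} and ℤ_2^× = {x ∈ ℤ_2 : v_2(x) = 0}. Here v_2(3/2) = v_2(num) − v_2(den) = -1; compare against these criteria.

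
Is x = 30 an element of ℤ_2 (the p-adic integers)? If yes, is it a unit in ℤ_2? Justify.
x ∈ ℤ_2 but not a unit; v_2(x) = 1 > 0

ℤ_2 = {x ∈ ℚ_2 : v_2(x) ≥ 0} and ℤ_2^× = {x ∈ ℤ_2 : v_2(x) = 0}. Here v_2(30) = v_2(num) − v_2(den) = 1; compare against these criteria.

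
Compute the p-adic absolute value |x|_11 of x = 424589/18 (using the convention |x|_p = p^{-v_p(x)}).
|424589/18|_11 = 1/14641

Step 1 — compute v_11(x) by factoring powers of 11 out of the numerator and denominator: v_11(424589/18) = 4. Step 2 — apply |x|_p = p^{-v_p(x)} = 11^{-4} = 1/14641.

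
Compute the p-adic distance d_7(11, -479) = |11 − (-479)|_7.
d_7(11, -479) = 1/49

Step 1 — x − y = 11 − (-479) = 490. Step 2 — v_7(490) = 2 (factor: 490 = (7^2 · 10); the sign does not affect v_p). Step 3 — |x − y|_7 = 7^{-2} = 1/49.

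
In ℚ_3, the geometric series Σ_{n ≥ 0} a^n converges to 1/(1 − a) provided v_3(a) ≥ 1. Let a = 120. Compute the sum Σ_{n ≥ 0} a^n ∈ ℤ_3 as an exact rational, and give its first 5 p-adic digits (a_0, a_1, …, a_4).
Σ a^n = 1/(1 − a) = -1/119;  first 5 digits = (1, 1, 2, 1, 0)

v_3(a) = 1 ≥ 1, so the series converges in ℤ_3 to 1/(1 − a) = 1/(1 − 120) = -1/119. Expand this rational in ℤ_3: compute digits iteratively via d_i = x_i mod 3, x_{i+1} = (x_i − d_i)/3. The first 5 digits are (1, 1, 2, 1, 0).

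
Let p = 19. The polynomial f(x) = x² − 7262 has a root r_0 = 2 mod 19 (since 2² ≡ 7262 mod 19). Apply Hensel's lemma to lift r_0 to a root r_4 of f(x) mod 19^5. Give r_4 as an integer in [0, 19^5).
r_4 = 2390012 (mod 2476099)

Hensel's recurrence: r_{i+1} = r_i − f(r_i)·(f′(r_i))^{-1} mod 19^{i+2}, with f′(x) = 2x. Iterate:
  r_0 = 2 (mod 19)
  r_1 = 192 (mod 361)
  r_2 = 3080 (mod 6859)
  r_3 = 44234 (mod 130321)
  r_4 = 2390012 (mod 2476099)
Final: r_4 = 2390012, and one checks f(r_4) ≡ 0 mod 19^5.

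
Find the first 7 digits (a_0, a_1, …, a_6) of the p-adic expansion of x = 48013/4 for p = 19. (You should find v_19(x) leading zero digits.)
(a_0, …, a_6) = (0, 0, 0, 16, 4, 14, 4)

v_19(48013/4) = 3, so a_0 = ... = a_2 = 0. Factor out: x = 19^3 · u with u = 7/4 a unit in ℤ_19. Expand u iteratively via a_{v+i} = u_i mod 19, u_{i+1} = (u_i − a_{v+i})/19:
  u_0 = 7/4;  a_3 = 16;  u_1 = (u_0 − 16)/19 = -3/4
  u_1 = -3/4;  a_4 = 4;  u_2 = (u_1 − 4)/19 = -1/4
  u_2 = -1/4;  a_5 = 14;  u_3 = (u_2 − 14)/19 = -3/4
  u_3 = -3/4;  a_6 = 4;  u_4 = (u_3 − 4)/19 = -1/4
Digits: (0, 0, 0, 16, 4, 14, 4).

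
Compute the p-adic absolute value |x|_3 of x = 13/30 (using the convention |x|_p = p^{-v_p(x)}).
|13/30|_3 = 3

Step 1 — compute v_3(x) by factoring powers of 3 out of the numerator and denominator: v_3(13/30) = -1. Step 2 — apply |x|_p = p^{-v_p(x)} = 3^{1} = 3.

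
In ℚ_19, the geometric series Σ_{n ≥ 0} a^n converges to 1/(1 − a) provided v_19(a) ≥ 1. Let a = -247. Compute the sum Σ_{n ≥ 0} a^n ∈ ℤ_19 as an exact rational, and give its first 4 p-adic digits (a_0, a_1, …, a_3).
Σ a^n = 1/(1 − a) = 1/248;  first 4 digits = (1, 6, 16, 15)

v_19(a) = 1 ≥ 1, so the series converges in ℤ_19 to 1/(1 − a) = 1/(1 − (-247)) = 1/248. Expand this rational in ℤ_19: compute digits iteratively via d_i = x_i mod 19, x_{i+1} = (x_i − d_i)/19. The first 4 digits are (1, 6, 16, 15).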